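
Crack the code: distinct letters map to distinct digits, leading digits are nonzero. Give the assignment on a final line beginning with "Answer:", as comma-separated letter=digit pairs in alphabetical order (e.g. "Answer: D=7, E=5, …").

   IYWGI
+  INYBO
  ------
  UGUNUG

Step 1. [U] the sum has 6 digits but both addends have 5; that extra leading digit U is the final carry, namely 1. So U=1.
Step 2. [col 1: I + O ≡ G (mod 10)] no forcing yet in column 1 (carry-in 0); G=7 is free and consistent — try it ⇒ G=7.
Step 3. [col 1: I + O ≡ G (mod 10)] several values work for O in column 1 (I + O ≡ G (mod 10), carry-in 0); try O=9. So O=9.
Step 4. [col 1: I + O ≡ G (mod 10)] column 1 reads I+O+carry(0)=G with O=9, G=7; with digits 1,7,9 already taken and all letters distinct, the only value for I is 8. So I=8.
Step 5. [col 2: G + B ≡ U (mod 10)] from column 2 (G=7, U=1, carry-in 1, digits 1,7,8,9 already taken and all letters distinct): B must equal 3, so B=3.
Step 6. [col 3: W + Y ≡ N (mod 10)] several values work for N in column 3 (W + Y ≡ N (mod 10), carry-in 1); try N=6 ⇒ N=6.
Step 7. [col 3: W + Y ≡ N (mod 10)] Y=5 is one option consistent with column 3 (W + Y ≡ N (mod 10), carry-in 1) — take it. So Y=5.
Step 8. [col 3: W + Y ≡ N (mod 10)] column 3 reads W+Y+carry(1)=N with Y=5, N=6; with digits 1,3,5,6,7,8,9 already taken and all letters distinct, the only value for W is 0 ⇒ W=0.

Answer: B=3, G=7, I=8, N=6, O=9, U=1, W=0, Y=5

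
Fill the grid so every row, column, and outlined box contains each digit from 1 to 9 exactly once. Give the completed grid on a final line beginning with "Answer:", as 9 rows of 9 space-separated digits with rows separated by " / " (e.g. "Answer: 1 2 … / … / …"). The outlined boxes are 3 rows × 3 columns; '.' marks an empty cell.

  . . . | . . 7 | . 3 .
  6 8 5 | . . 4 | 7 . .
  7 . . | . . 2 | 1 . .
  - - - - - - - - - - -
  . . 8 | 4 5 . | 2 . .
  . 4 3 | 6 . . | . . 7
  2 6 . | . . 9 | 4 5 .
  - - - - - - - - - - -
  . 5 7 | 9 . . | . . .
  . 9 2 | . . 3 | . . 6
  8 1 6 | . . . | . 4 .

Step 1. [r4c6∈{1}] only 1 remains possible at r4c6, so r4c6=1.
Step 2. [r5c6∈{8}] nothing but 8 survives at r5c6 ⇒ r5c6=8.
Step 3. [r5c7∈{9}] nothing but 9 survives at r5c7 ⇒ r5c7=9.
Step 4. [r9c9∈{2,3,5,9}] in row 9, 9 fits only at r9c9, so r9c9=9.
Step 5. [r6c9∈{1,3,8}] 8 has one home in row 6: r6c9 ⇒ r6c9=8.
Step 6. [r7c9∈{1,2,3}] 1 has one home in col 9: r7c9 ⇒ r7c9=1.
Step 7. [r9c4∈{2,5,7}] in col 4, 2 fits only at r9c4. So r9c4=2.
Step 8. [r1c7∈{5,6,8}] col 7 places 6 nowhere but r1c7 ⇒ r1c7=6.
Step 9. [r3c8∈{8,9}] in box 3, 8 fits only at r3c8. So r3c8=8.
Step 10. [r9c5∈{7}] r9c5's peers cover all but 7. So r9c5=7.
Step 11. [r8c1∈{4}] r8c1 is down to just 4 ⇒ r8c1=4.
Step 12. [r3c5∈{3,6,9}] r3c5 is the only open cell in row 3 admitting 6. So r3c5=6.
Step 13. [r3c3∈{4,9}] 9 has one home in row 3: r3c3. So r3c3=9.
Step 14. [r1c1∈{1}] nothing but 1 survives at r1c1. So r1c1=1.
Step 15. [r1c5∈{8,9}] in row 1, 9 fits only at r1c5. So r1c5=9.
Step 16. [r2c9∈{2}] only 2 remains possible at r2c9, so r2c9=2.
Step 17. [r9c7∈{3,5}] across row 9, 3 lands solely at r9c7. So r9c7=3.
Step 18. [r8c7∈{5,8}] col 7 places 5 nowhere but r8c7, so r8c7=5.
Step 19. [r3c9∈{4,5}] r3c9 is the only open cell in row 3 admitting 4 ⇒ r3c9=4.
Step 20. [r1c4∈{5,8}] r1c4 is the only open cell in row 1 admitting 8 ⇒ r1c4=8.
Step 21. [r8c5∈{1,8}] 8 has one home in row 8: r8c5. So r8c5=8.
Step 22. [r6c5∈{3}] r6c5 is down to just 3 ⇒ r6c5=3.
Step 23. [r2c4∈{1,3}] r2c4 is the only open cell in row 2 admitting 3. So r2c4=3.
Step 24. [r1c2∈{2}] only 2 remains possible at r1c2 ⇒ r1c2=2.
Step 25. [r7c1∈{3}] r7c1 is down to just 3. So r7c1=3.
Step 26. [r4c2∈{7}] only 7 remains possible at r4c2, so r4c2=7.
Step 27. [r9c6∈{5}] nothing but 5 survives at r9c6 ⇒ r9c6=5.
Step 28. [r2c5∈{1}] r2c5 has the single candidate 1 ⇒ r2c5=1.
Step 29. [r5c5∈{2}] nothing but 2 survives at r5c5 ⇒ r5c5=2.
Step 30. [r5c1∈{5}] nothing but 5 survives at r5c1 ⇒ r5c1=5.
Step 31. [r4c1∈{9}] only 9 remains possible at r4c1, so r4c1=9.
Step 32. [r6c3∈{1}] only 1 remains possible at r6c3. So r6c3=1.
Step 33. [r1c3∈{4}] only 4 remains possible at r1c3 ⇒ r1c3=4.
Step 34. [r3c4∈{5}] r3c4 is down to just 5 ⇒ r3c4=5.
Step 35. [r5c8∈{1}] only 1 remains possible at r5c8, so r5c8=1.
Step 36. [r7c8∈{2}] r7c8 is down to just 2, so r7c8=2.
Step 37. [r6c4∈{7}] r6c4 is down to just 7, so r6c4=7.
Step 38. [r8c8∈{7}] only 7 remains possible at r8c8, so r8c8=7.
Step 39. [r1c9∈{5}] nothing but 5 survives at r1c9. So r1c9=5.
Step 40. [r4c9∈{3}] r4c9 has the single candidate 3, so r4c9=3.
Step 41. [r7c7∈{8}] r7c7's peers cover all but 8. So r7c7=8.
Step 42. [r7c6∈{6}] only 6 remains possible at r7c6 ⇒ r7c6=6.
Step 43. [r8c4∈{1}] r8c4 has the single candidate 1, so r8c4=1.
Step 44. [r7c5∈{4}] nothing but 4 survives at r7c5 ⇒ r7c5=4.
Step 45. [r3c2∈{3}] nothing but 3 survives at r3c2. So r3c2=3.
Step 46. [r4c8∈{6}] r4c8 is down to just 6, so r4c8=6.
Step 47. [r2c8∈{9}] r2c8 has the single candidate 9 ⇒ r2c8=9.

Answer: 1 2 4 8 9 7 6 3 5 / 6 8 5 3 1 4 7 9 2 / 7 3 9 5 6 2 1 8 4 / 9 7 8 4 5 1 2 6 3 / 5 4 3 6 2 8 9 1 7 / 2 6 1 7 3 9 4 5 8 / 3 5 7 9 4 6 8 2 1 / 4 9 2 1 8 3 5 7 6 / 8 1 6 2 7 5 3 4 9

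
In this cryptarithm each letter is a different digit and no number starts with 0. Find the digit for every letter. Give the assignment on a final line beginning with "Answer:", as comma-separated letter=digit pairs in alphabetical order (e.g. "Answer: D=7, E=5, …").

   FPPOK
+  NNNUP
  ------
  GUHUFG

Step 1. [col 1: K + P ≡ G (mod 10)] P=8 is one option consistent with column 1 (K + P ≡ G (mod 10), carry-in 0) — take it. So P=8.
Step 2. [col 1: K + P ≡ G (mod 10)] several values work for G in column 1 (K + P ≡ G (mod 10), carry-in 0); try G=1 ⇒ G=1.
Step 3. [col 1: K + P ≡ G (mod 10)] column 1: given P=8, G=1, carry-in 0, and digits 1,8 already taken and all letters distinct, K+P≡G (mod 10) forces K=3 ⇒ K=3.
Step 4. [col 2: O + U ≡ F (mod 10)] several values work for U in column 2 (O + U ≡ F (mod 10), carry-in 1); try U=4. So U=4.
Step 5. [col 2: O + U ≡ F (mod 10)] no forcing yet in column 2 (carry-in 1); O=2 is free and consistent — try it, so O=2.
Step 6. [col 2: O + U ≡ F (mod 10)] in column 2 we have O+U≡F with carry-in 1; given O=2, U=4 and digits 1,2,3,4,8 already taken and all letters distinct, that pins F to 7, so F=7.
Step 7. [col 3: P + N ≡ U (mod 10)] column 3: given P=8, U=4, carry-in 0, and digits 1,2,3,4,7,8 already taken and all letters distinct, P+N≡U (mod 10) forces N=6, so N=6.
Step 8. [col 4: P + N ≡ H (mod 10)] from column 4 (P=8, N=6, carry-in 1, digits 1,2,3,4,6,7,8 already taken and all letters distinct): H must equal 5 ⇒ H=5.

Answer: F=7, G=1, H=5, K=3, N=6, O=2, P=8, U=4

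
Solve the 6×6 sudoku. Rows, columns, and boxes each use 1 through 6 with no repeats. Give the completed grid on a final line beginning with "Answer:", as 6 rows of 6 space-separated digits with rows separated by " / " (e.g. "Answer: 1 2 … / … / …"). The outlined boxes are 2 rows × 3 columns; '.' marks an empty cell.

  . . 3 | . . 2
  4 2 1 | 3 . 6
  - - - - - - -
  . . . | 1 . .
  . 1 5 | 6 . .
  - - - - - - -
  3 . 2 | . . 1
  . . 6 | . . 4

Step 1. [r5c4∈{5}] r5c4 is down to just 5 ⇒ r5c4=5.
Step 2. [r4c5∈{2,3,4}] r4c5 is the only open cell in row 4 admitting 4. So r4c5=4.
Step 3. [r3c2∈{3,4,6}] across col 2, 3 lands solely at r3c2. So r3c2=3.
Step 4. [r3c5∈{2,5}] 2 has one home in box 4: r3c5. So r3c5=2.
Step 5. [r6c2∈{5}] r6c2 has the single candidate 5. So r6c2=5.
Step 6. [r1c1∈{5,6}] col 1 places 5 nowhere but r1c1, so r1c1=5.
Step 7. [r3c6∈{5}] r3c6 is down to just 5, so r3c6=5.
Step 8. [r2c5∈{5}] r2c5 is down to just 5. So r2c5=5.
Step 9. [r1c4∈{4}] r1c4's peers cover all but 4, so r1c4=4.
Step 10. [r6c5∈{3}] r6c5 is down to just 3 ⇒ r6c5=3.
Step 11. [r4c6∈{3}] nothing but 3 survives at r4c6, so r4c6=3.
Step 12. [r5c5∈{6}] only 6 remains possible at r5c5 ⇒ r5c5=6.
Step 13. [r6c4∈{2}] nothing but 2 survives at r6c4 ⇒ r6c4=2.
Step 14. [r1c2∈{6}] only 6 remains possible at r1c2 ⇒ r1c2=6.
Step 15. [r3c1∈{6}] nothing but 6 survives at r3c1, so r3c1=6.
Step 16. [r1c5∈{1}] r1c5 has the single candidate 1. So r1c5=1.
Step 17. [r4c1∈{2}] r4c1 has the single candidate 2 ⇒ r4c1=2.
Step 18. [r6c1∈{1}] nothing but 1 survives at r6c1 ⇒ r6c1=1.
Step 19. [r5c2∈{4}] r5c2 has the single candidate 4 ⇒ r5c2=4.
Step 20. [r3c3∈{4}] nothing but 4 survives at r3c3, so r3c3=4.

Answer: 5 6 3 4 1 2 / 4 2 1 3 5 6 / 6 3 4 1 2 5 / 2 1 5 6 4 3 / 3 4 2 5 6 1 / 1 5 6 2 3 4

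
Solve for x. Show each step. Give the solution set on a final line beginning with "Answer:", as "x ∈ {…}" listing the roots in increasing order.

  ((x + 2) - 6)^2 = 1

Step 1. [((x + 2) - 6)^2 = 1] √ both sides: 1 ≥ 0 gives two branches, so sqrt: (x + 2) - 6 = 1 or -1.
Step 2. [(x + 2) - 6 = 1 or -1] -6 is outermost — add 6 both sides ⇒ sub: x + 2 = 7 or 5.
Step 3. [x + 2 = 7 or 5] the outer +2 inverts by subtracting 2 ⇒ sub: x = 5 or 3.

Answer: x ∈ {3, 5}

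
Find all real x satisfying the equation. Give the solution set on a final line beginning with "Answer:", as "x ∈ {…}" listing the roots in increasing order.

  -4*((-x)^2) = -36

Step 1. [-4*((-x)^2) = -36] LHS = -4·(…); ÷-4 both sides. So div: (-x)^2 = 9.
Step 2. [(-x)^2 = 9] LHS squared, RHS 9 ≥ 0: apply √ (±). So sqrt: -x = 3 or -3.
Step 3. [-x = 3 or -3] flip signs both sides, so neg: x = -3 or 3.

Answer: x ∈ {-3, 3}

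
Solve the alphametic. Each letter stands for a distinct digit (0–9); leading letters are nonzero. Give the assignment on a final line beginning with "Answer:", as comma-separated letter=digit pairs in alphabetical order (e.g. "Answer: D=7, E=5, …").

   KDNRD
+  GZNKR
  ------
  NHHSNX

Step 1. [N] N is the leading digit of a 6-digit sum of two 5-digit numbers; the final carry is exactly 1, so N=1.
Step 2. [col 1: D + R ≡ X (mod 10)] several values work for X in column 1 (D + R ≡ X (mod 10), carry-in 0); try X=9 ⇒ X=9.
Step 3. [col 1: D + R ≡ X (mod 10)] no forcing yet in column 1 (carry-in 0); D=2 is free and consistent — try it ⇒ D=2.
Step 4. [col 1: D + R ≡ X (mod 10)] column 1: given D=2, X=9, carry-in 0, and digits 1,2,9 already taken and all letters distinct, D+R≡X (mod 10) forces R=7 ⇒ R=7.
Step 5. [col 2: R + K ≡ N (mod 10)] column 2: given R=7, N=1, carry-in 0, and digits 1,2,7,9 already taken and all letters distinct, R+K≡N (mod 10) forces K=4. So K=4.
Step 6. [col 3: N + N ≡ S (mod 10)] column 3: given N=1, carry-in 1, and digits 1,2,4,7,9 already taken and all letters distinct, N+N≡S (mod 10) forces S=3 ⇒ S=3.
Step 7. [col 4: D + Z ≡ H (mod 10)] H=0 is one option consistent with column 4 (D + Z ≡ H (mod 10), carry-in 0) — take it. So H=0.
Step 8. [col 4: D + Z ≡ H (mod 10)] column 4 reads D+Z+carry(0)=H with D=2, H=0; with digits 0,1,2,3,4,7,9 already taken and all letters distinct, the only value for Z is 8 ⇒ Z=8.
Step 9. [col 5: K + G ≡ H (mod 10)] in column 5 we have K+G≡H with carry-in 1; given K=4, H=0 and digits 0,1,2,3,4,7,8,9 already taken and all letters distinct, that pins G to 5. So G=5.

Answer: D=2, G=5, H=0, K=4, N=1, R=7, S=3, X=9, Z=8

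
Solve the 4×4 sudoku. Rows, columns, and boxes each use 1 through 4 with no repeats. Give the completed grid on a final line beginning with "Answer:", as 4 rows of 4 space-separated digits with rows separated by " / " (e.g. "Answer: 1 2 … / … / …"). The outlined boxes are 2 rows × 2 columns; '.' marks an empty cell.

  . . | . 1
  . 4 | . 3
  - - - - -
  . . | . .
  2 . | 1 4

Step 1. [r3c3∈{2,3}] in col 3, 3 fits only at r3c3 ⇒ r3c3=3.
Step 2. [r1c2∈{2,3}] col 2 places 2 nowhere but r1c2, so r1c2=2.
Step 3. [r3c2∈{1}] r3c2's peers cover all but 1. So r3c2=1.
Step 4. [r4c2∈{3}] nothing but 3 survives at r4c2, so r4c2=3.
Step 5. [r3c4∈{2}] r3c4 is down to just 2 ⇒ r3c4=2.
Step 6. [r2c3∈{2}] nothing but 2 survives at r2c3 ⇒ r2c3=2.
Step 7. [r2c1∈{1}] nothing but 1 survives at r2c1 ⇒ r2c1=1.
Step 8. [r1c1∈{3}] r1c1's peers cover all but 3. So r1c1=3.
Step 9. [r3c1∈{4}] r3c1's peers cover all but 4, so r3c1=4.
Step 10. [r1c3∈{4}] r1c3's peers cover all but 4, so r1c3=4.

Answer: 3 2 4 1 / 1 4 2 3 / 4 1 3 2 / 2 3 1 4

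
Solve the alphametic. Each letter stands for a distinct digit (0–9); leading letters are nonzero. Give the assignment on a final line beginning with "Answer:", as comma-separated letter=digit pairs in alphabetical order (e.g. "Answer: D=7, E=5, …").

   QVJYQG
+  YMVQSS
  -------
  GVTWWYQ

Step 1. [col 1: G + S ≡ Q (mod 10)] Q=8 is one option consistent with column 1 (G + S ≡ Q (mod 10), carry-in 0) — take it. So Q=8.
Step 2. [col 1: G + S ≡ Q (mod 10)] several values work for G in column 1 (G + S ≡ Q (mod 10), carry-in 0); try G=1, so G=1.
Step 3. [col 1: G + S ≡ Q (mod 10)] column 1: given G=1, Q=8, carry-in 0, and digits 1,8 already taken and all letters distinct, G+S≡Q (mod 10) forces S=7, so S=7.
Step 4. [col 2: Q + S ≡ Y (mod 10)] from column 2 (Q=8, S=7, carry-in 0, digits 1,7,8 already taken and all letters distinct): Y must equal 5 ⇒ Y=5.
Step 5. [col 3: Y + Q ≡ W (mod 10)] from column 3 (Y=5, Q=8, carry-in 1, digits 1,5,7,8 already taken and all letters distinct): W must equal 4, so W=4.
Step 6. [col 4: J + V ≡ W (mod 10)] no forcing yet in column 4 (carry-in 1); V=3 is free and consistent — try it, so V=3.
Step 7. [col 4: J + V ≡ W (mod 10)] column 4 reads J+V+carry(1)=W with V=3, W=4; with digits 1,3,4,5,7,8 already taken and all letters distinct, the only value for J is 0 ⇒ J=0.
Step 8. [col 5: V + M ≡ T (mod 10)] several values work for T in column 5 (V + M ≡ T (mod 10), carry-in 0); try T=9 ⇒ T=9.
Step 9. [col 5: V + M ≡ T (mod 10)] column 5: given V=3, T=9, carry-in 0, and digits 0,1,3,4,5,7,8,9 already taken and all letters distinct, V+M≡T (mod 10) forces M=6, so M=6.

Answer: G=1, J=0, M=6, Q=8, S=7, T=9, V=3, W=4, Y=5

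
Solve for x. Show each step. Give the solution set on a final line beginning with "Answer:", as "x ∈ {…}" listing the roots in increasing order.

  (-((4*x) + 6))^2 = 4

Step 1. [(-((4*x) + 6))^2 = 4] √ both sides: 4 ≥ 0 gives two branches ⇒ sqrt: -((4*x) + 6) = 2 or -2.
Step 2. [-((4*x) + 6) = 2 or -2] flip signs both sides. So neg: (4*x) + 6 = -2 or 2.
Step 3. [(4*x) + 6 = -2 or 2] +6 is outermost — subtract 6 both sides, so sub: 4*x = -8 or -4.
Step 4. [4*x = -8 or -4] leading coefficient 4: divide by 4, so div: x = -2 or -1.

Answer: x ∈ {-2, -1}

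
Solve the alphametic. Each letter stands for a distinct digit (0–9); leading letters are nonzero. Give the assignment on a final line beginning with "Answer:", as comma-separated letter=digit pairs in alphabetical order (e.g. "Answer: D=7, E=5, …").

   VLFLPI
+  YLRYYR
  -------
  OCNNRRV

Step 1. [O] O is the leading digit of a 7-digit sum of two 6-digit numbers; the final carry is exactly 1. So O=1.
Step 2. [col 1: I + R ≡ V (mod 10)] column 1 (I + R ≡ V (mod 10), carry-in 0) doesn't pin I yet; pick I=5 and continue, so I=5.
Step 3. [col 1: I + R ≡ V (mod 10)] several values work for V in column 1 (I + R ≡ V (mod 10), carry-in 0); try V=4 ⇒ V=4.
Step 4. [col 1: I + R ≡ V (mod 10)] column 1: given I=5, V=4, carry-in 0, and digits 1,4,5 already taken and all letters distinct, I+R≡V (mod 10) forces R=9. So R=9.
Step 5. [col 2: P + Y ≡ R (mod 10)] column 2 (P + Y ≡ R (mod 10), carry-in 1) doesn't pin Y yet; pick Y=6 and continue. So Y=6.
Step 6. [col 2: P + Y ≡ R (mod 10)] from column 2 (Y=6, R=9, carry-in 1, digits 1,4,5,6,9 already taken and all letters distinct): P must equal 2, so P=2.
Step 7. [col 3: L + Y ≡ R (mod 10)] in column 3 we have L+Y≡R with carry-in 0; given Y=6, R=9 and digits 1,2,4,5,6,9 already taken and all letters distinct, that pins L to 3, so L=3.
Step 8. [col 4: F + R ≡ N (mod 10)] column 4: given R=9, carry-in 0, and digits 1,2,3,4,5,6,9 already taken and all letters distinct, F+R≡N (mod 10) forces F=8 ⇒ F=8.
Step 9. [col 4: F + R ≡ N (mod 10)] in column 4 we have F+R≡N with carry-in 0; given F=8, R=9 and digits 1,2,3,4,5,6,8,9 already taken and all letters distinct, that pins N to 7. So N=7.
Step 10. [col 6: V + Y ≡ C (mod 10)] in column 6 we have V+Y≡C with carry-in 0; given V=4, Y=6 and digits 1,2,3,4,5,6,7,8,9 already taken and all letters distinct, that pins C to 0 ⇒ C=0.

Answer: C=0, F=8, I=5, L=3, N=7, O=1, P=2, R=9, V=4, Y=6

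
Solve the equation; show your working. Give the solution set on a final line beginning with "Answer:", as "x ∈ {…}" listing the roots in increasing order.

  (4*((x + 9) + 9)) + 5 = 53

Step 1. [(4*((x + 9) + 9)) + 5 = 53] +5 is outermost — subtract 5 both sides, so sub: 4*((x + 9) + 9) = 48.
Step 2. [4*((x + 9) + 9) = 48] 4·(inner) — divide through by 4. So div: (x + 9) + 9 = 12.
Step 3. [(x + 9) + 9 = 12] peel the +9: subtract 9 from each side. So sub: x + 9 = 3.
Step 4. [x + 9 = 3] +9 is outermost — subtract 9 both sides. So sub: x = -6.

Answer: x ∈ {-6}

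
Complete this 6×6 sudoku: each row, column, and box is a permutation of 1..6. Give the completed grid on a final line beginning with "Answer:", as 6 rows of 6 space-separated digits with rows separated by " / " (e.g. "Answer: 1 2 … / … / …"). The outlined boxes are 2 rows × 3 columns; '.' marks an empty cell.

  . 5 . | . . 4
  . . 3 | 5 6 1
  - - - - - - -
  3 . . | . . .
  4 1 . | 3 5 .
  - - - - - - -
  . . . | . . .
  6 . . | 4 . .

Step 1. [r1c4∈{2}] only 2 remains possible at r1c4. So r1c4=2.
Step 2. [r3c2∈{2,6}] in col 2, 6 fits only at r3c2 ⇒ r3c2=6.
Step 3. [r3c6∈{2}] r3c6 has the single candidate 2, so r3c6=2.
Step 4. [r5c1∈{1,2,5}] col 1 places 5 nowhere but r5c1, so r5c1=5.
Step 5. [r5c3∈{1,2,4}] across col 3, 4 lands solely at r5c3 ⇒ r5c3=4.
Step 6. [r6c3∈{1,2}] across box 5, 1 lands solely at r6c3 ⇒ r6c3=1.
Step 7. [r5c4∈{1,6}] 6 has one home in col 4: r5c4 ⇒ r5c4=6.
Step 8. [r5c6∈{3}] r5c6 has the single candidate 3. So r5c6=3.
Step 9. [r5c2∈{2}] r5c2 is down to just 2. So r5c2=2.
Step 10. [r3c5∈{1,4}] r3c5 is the only open cell in row 3 admitting 4 ⇒ r3c5=4.
Step 11. [r6c2∈{3}] r6c2 has the single candidate 3 ⇒ r6c2=3.
Step 12. [r6c5∈{2}] nothing but 2 survives at r6c5, so r6c5=2.
Step 13. [r2c1∈{2}] nothing but 2 survives at r2c1. So r2c1=2.
Step 14. [r6c6∈{5}] nothing but 5 survives at r6c6, so r6c6=5.
Step 15. [r2c2∈{4}] r2c2's peers cover all but 4 ⇒ r2c2=4.
Step 16. [r3c3∈{5}] nothing but 5 survives at r3c3 ⇒ r3c3=5.
Step 17. [r4c3∈{2}] nothing but 2 survives at r4c3, so r4c3=2.
Step 18. [r5c5∈{1}] r5c5 has the single candidate 1 ⇒ r5c5=1.
Step 19. [r1c3∈{6}] r1c3 is down to just 6. So r1c3=6.
Step 20. [r1c1∈{1}] r1c1's peers cover all but 1, so r1c1=1.
Step 21. [r4c6∈{6}] r4c6's peers cover all but 6. So r4c6=6.
Step 22. [r3c4∈{1}] r3c4 is down to just 1. So r3c4=1.
Step 23. [r1c5∈{3}] nothing but 3 survives at r1c5 ⇒ r1c5=3.

Answer: 1 5 6 2 3 4 / 2 4 3 5 6 1 / 3 6 5 1 4 2 / 4 1 2 3 5 6 / 5 2 4 6 1 3 / 6 3 1 4 2 5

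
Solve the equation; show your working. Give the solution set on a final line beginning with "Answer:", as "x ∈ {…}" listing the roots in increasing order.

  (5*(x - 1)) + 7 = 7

Step 1. [(5*(x - 1)) + 7 = 7] subtract 7: x sits inside (… + 7) ⇒ sub: 5*(x - 1) = 0.
Step 2. [5*(x - 1) = 0] 5 out front; divide by 5, so div: x - 1 = 0.
Step 3. [x - 1 = 0] the outer -1 inverts by adding 1, so sub: x = 1.

Answer: x ∈ {1}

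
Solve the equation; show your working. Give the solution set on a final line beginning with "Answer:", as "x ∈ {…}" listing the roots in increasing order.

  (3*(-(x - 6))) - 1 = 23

Step 1. [(3*(-(x - 6))) - 1 = 23] the outer -1 inverts by adding 1 ⇒ sub: 3*(-(x - 6)) = 24.
Step 2. [3*(-(x - 6)) = 24] leading coefficient 3: divide by 3, so div: -(x - 6) = 8.
Step 3. [-(x - 6) = 8] leading − — multiply by −1 ⇒ neg: x - 6 = -8.
Step 4. [x - 6 = -8] peel the -6: add 6 from each side ⇒ sub: x = -2.

Answer: x ∈ {-2}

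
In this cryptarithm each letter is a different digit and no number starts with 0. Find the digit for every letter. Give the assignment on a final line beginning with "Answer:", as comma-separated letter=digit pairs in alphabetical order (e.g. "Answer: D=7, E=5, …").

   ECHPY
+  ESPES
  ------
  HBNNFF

Step 1. [H] H is the leading digit of a 6-digit sum of two 5-digit numbers; the final carry is exactly 1 ⇒ H=1.
Step 2. [col 1: Y + S ≡ F (mod 10)] F=2 is one option consistent with column 1 (Y + S ≡ F (mod 10), carry-in 0) — take it. So F=2.
Step 3. [col 1: Y + S ≡ F (mod 10)] no forcing yet in column 1 (carry-in 0); S=8 is free and consistent — try it ⇒ S=8.
Step 4. [col 1: Y + S ≡ F (mod 10)] column 1: given S=8, F=2, carry-in 0, and digits 1,2,8 already taken and all letters distinct, Y+S≡F (mod 10) forces Y=4. So Y=4.
Step 5. [col 2: P + E ≡ F (mod 10)] P=5 is one option consistent with column 2 (P + E ≡ F (mod 10), carry-in 1) — take it. So P=5.
Step 6. [col 2: P + E ≡ F (mod 10)] column 2: given P=5, F=2, carry-in 1, and digits 1,2,4,5,8 already taken and all letters distinct, P+E≡F (mod 10) forces E=6 ⇒ E=6.
Step 7. [col 3: H + P ≡ N (mod 10)] from column 3 (H=1, P=5, carry-in 1, digits 1,2,4,5,6,8 already taken and all letters distinct): N must equal 7. So N=7.
Step 8. [col 4: C + S ≡ N (mod 10)] from column 4 (S=8, N=7, carry-in 0, digits 1,2,4,5,6,7,8 already taken and all letters distinct): C must equal 9 ⇒ C=9.
Step 9. [col 5: E + E ≡ B (mod 10)] from column 5 (E=6, carry-in 1, digits 1,2,4,5,6,7,8,9 already taken and all letters distinct): B must equal 3 ⇒ B=3.

Answer: B=3, C=9, E=6, F=2, H=1, N=7, P=5, S=8, Y=4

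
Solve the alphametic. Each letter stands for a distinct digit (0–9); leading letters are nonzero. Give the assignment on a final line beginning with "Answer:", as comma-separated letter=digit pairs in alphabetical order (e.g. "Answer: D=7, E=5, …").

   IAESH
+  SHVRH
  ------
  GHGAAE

Step 1. [col 1: H + H ≡ E (mod 10)] several values work for E in column 1 (H + H ≡ E (mod 10), carry-in 0); try E=4, so E=4.
Step 2. [col 1: H + H ≡ E (mod 10)] several values work for H in column 1 (H + H ≡ E (mod 10), carry-in 0); try H=2, so H=2.
Step 3. [col 2: S + R ≡ A (mod 10)] R=6 is one option consistent with column 2 (S + R ≡ A (mod 10), carry-in 0) — take it. So R=6.
Step 4. [G] G is the leading digit of a 6-digit sum of two 5-digit numbers; the final carry is exactly 1 ⇒ G=1.
Step 5. [col 2: S + R ≡ A (mod 10)] several values work for A in column 2 (S + R ≡ A (mod 10), carry-in 0); try A=9 ⇒ A=9.
Step 6. [col 2: S + R ≡ A (mod 10)] column 2 reads S+R+carry(0)=A with R=6, A=9; with digits 1,2,4,6,9 already taken and all letters distinct, the only value for S is 3. So S=3.
Step 7. [col 3: E + V ≡ A (mod 10)] from column 3 (E=4, A=9, carry-in 0, digits 1,2,3,4,6,9 already taken and all letters distinct): V must equal 5 ⇒ V=5.
Step 8. [col 5: I + S ≡ H (mod 10)] column 5: given S=3, H=2, carry-in 1, and digits 1,2,3,4,5,6,9 already taken and all letters distinct, I+S≡H (mod 10) forces I=8 ⇒ I=8.

Answer: A=9, E=4, G=1, H=2, I=8, R=6, S=3, V=5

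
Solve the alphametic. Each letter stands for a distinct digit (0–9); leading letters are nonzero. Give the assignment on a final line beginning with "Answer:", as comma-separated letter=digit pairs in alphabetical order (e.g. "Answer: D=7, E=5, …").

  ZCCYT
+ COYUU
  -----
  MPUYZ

Step 1. [col 1: T + U ≡ Z (mod 10)] U=9 is one option consistent with column 1 (T + U ≡ Z (mod 10), carry-in 0) — take it ⇒ U=9.
Step 2. [col 1: T + U ≡ Z (mod 10)] T=5 is one option consistent with column 1 (T + U ≡ Z (mod 10), carry-in 0) — take it, so T=5.
Step 3. [col 1: T + U ≡ Z (mod 10)] column 1 reads T+U+carry(0)=Z with T=5, U=9; with digits 5,9 already taken and all letters distinct, the only value for Z is 4. So Z=4.
Step 4. [col 2: Y + U ≡ Y (mod 10)] Y=6 is one option consistent with column 2 (Y + U ≡ Y (mod 10), carry-in 1) — take it, so Y=6.
Step 5. [col 3: C + Y ≡ U (mod 10)] column 3: given Y=6, U=9, carry-in 1, and digits 4,5,6,9 already taken and all letters distinct, C+Y≡U (mod 10) forces C=2, so C=2.
Step 6. [col 4: C + O ≡ P (mod 10)] column 4 (C + O ≡ P (mod 10), carry-in 0) doesn't pin P yet; pick P=0 and continue ⇒ P=0.
Step 7. [col 4: C + O ≡ P (mod 10)] column 4 reads C+O+carry(0)=P with C=2, P=0; with digits 0,2,4,5,6,9 already taken and all letters distinct, the only value for O is 8, so O=8.
Step 8. [col 5: Z + C ≡ M (mod 10)] column 5 reads Z+C+carry(1)=M with Z=4, C=2; with digits 0,2,4,5,6,8,9 already taken and all letters distinct, the only value for M is 7, so M=7.

Answer: C=2, M=7, O=8, P=0, T=5, U=9, Y=6, Z=4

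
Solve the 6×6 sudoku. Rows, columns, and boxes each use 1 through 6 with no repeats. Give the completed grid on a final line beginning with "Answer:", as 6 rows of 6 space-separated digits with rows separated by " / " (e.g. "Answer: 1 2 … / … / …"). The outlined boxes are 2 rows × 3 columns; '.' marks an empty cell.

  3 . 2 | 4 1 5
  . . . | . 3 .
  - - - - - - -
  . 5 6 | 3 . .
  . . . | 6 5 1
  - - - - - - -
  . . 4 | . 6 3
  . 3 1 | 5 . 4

Step 1. [r5c2∈{2}] only 2 remains possible at r5c2 ⇒ r5c2=2.
Step 2. [r2c6∈{2,6}] r2c6 is the only open cell in col 6 admitting 6 ⇒ r2c6=6.
Step 3. [r3c1∈{1,2,4}] r3c1 is the only open cell in row 3 admitting 1 ⇒ r3c1=1.
Step 4. [r4c2∈{4}] nothing but 4 survives at r4c2, so r4c2=4.
Step 5. [r3c6∈{2}] nothing but 2 survives at r3c6. So r3c6=2.
Step 6. [r2c1∈{4,5}] r2c1 is the only open cell in row 2 admitting 4 ⇒ r2c1=4.
Step 7. [r5c1∈{5}] r5c1 has the single candidate 5 ⇒ r5c1=5.
Step 8. [r2c4∈{2}] r2c4's peers cover all but 2 ⇒ r2c4=2.
Step 9. [r5c4∈{1}] r5c4 is down to just 1 ⇒ r5c4=1.
Step 10. [r6c5∈{2}] r6c5 is down to just 2, so r6c5=2.
Step 11. [r2c3∈{5}] nothing but 5 survives at r2c3, so r2c3=5.
Step 12. [r1c2∈{6}] r1c2's peers cover all but 6. So r1c2=6.
Step 13. [r6c1∈{6}] r6c1 has the single candidate 6. So r6c1=6.
Step 14. [r4c1∈{2}] r4c1 is down to just 2. So r4c1=2.
Step 15. [r4c3∈{3}] r4c3's peers cover all but 3. So r4c3=3.
Step 16. [r2c2∈{1}] r2c2's peers cover all but 1 ⇒ r2c2=1.
Step 17. [r3c5∈{4}] only 4 remains possible at r3c5. So r3c5=4.

Answer: 3 6 2 4 1 5 / 4 1 5 2 3 6 / 1 5 6 3 4 2 / 2 4 3 6 5 1 / 5 2 4 1 6 3 / 6 3 1 5 2 4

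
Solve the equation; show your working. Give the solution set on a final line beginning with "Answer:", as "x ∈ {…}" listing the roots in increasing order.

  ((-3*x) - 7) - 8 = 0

Step 1. [((-3*x) - 7) - 8 = 0] peel the -8: add 8 from each side. So sub: (-3*x) - 7 = 8.
Step 2. [(-3*x) - 7 = 8] peel the -7: add 7 from each side, so sub: -3*x = 15.
Step 3. [-3*x = 15] divide by the outer -3 ⇒ div: x = -5.

Answer: x ∈ {-5}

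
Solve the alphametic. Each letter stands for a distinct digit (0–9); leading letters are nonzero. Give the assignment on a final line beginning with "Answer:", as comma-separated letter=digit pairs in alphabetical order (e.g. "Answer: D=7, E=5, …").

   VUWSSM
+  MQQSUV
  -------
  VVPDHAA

Step 1. [col 1: M + V ≡ A (mod 10)] no forcing yet in column 1 (carry-in 0); A=0 is free and consistent — try it, so A=0.
Step 2. [col 1: M + V ≡ A (mod 10)] no forcing yet in column 1 (carry-in 0); V=1 is free and consistent — try it, so V=1.
Step 3. [col 1: M + V ≡ A (mod 10)] column 1: given V=1, A=0, carry-in 0, and digits 0,1 already taken and all letters distinct, M+V≡A (mod 10) forces M=9, so M=9.
Step 4. [col 2: S + U ≡ A (mod 10)] S=3 is one option consistent with column 2 (S + U ≡ A (mod 10), carry-in 1) — take it ⇒ S=3.
Step 5. [col 2: S + U ≡ A (mod 10)] column 2 reads S+U+carry(1)=A with S=3, A=0; with digits 0,1,3,9 already taken and all letters distinct, the only value for U is 6. So U=6.
Step 6. [col 3: S + S ≡ H (mod 10)] column 3: given S=3, carry-in 1, and digits 0,1,3,6,9 already taken and all letters distinct, S+S≡H (mod 10) forces H=7 ⇒ H=7.
Step 7. [col 4: W + Q ≡ D (mod 10)] column 4: given nothing yet, carry-in 0, and digits 0,1,3,6,7,9 already taken and all letters distinct, W+Q≡D (mod 10) forces D=2. So D=2.
Step 8. [col 4: W + Q ≡ D (mod 10)] W=4 is one option consistent with column 4 (W + Q ≡ D (mod 10), carry-in 0) — take it, so W=4.
Step 9. [col 4: W + Q ≡ D (mod 10)] column 4: given W=4, D=2, carry-in 0, and digits 0,1,2,3,4,6,7,9 already taken and all letters distinct, W+Q≡D (mod 10) forces Q=8. So Q=8.
Step 10. [col 5: U + Q ≡ P (mod 10)] in column 5 we have U+Q≡P with carry-in 1; given U=6, Q=8 and digits 0,1,2,3,4,6,7,8,9 already taken and all letters distinct, that pins P to 5. So P=5.

Answer: A=0, D=2, H=7, M=9, P=5, Q=8, S=3, U=6, V=1, W=4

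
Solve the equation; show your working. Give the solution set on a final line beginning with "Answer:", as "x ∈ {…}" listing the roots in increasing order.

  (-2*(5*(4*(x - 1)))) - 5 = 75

Step 1. [(-2*(5*(4*(x - 1)))) - 5 = 75] add 5: x sits inside (… - 5). So sub: -2*(5*(4*(x - 1))) = 80.
Step 2. [-2*(5*(4*(x - 1))) = 80] leading coefficient -2: divide by -2. So div: 5*(4*(x - 1)) = -40.
Step 3. [5*(4*(x - 1)) = -40] 5·(inner) — divide through by 5, so div: 4*(x - 1) = -8.
Step 4. [4*(x - 1) = -8] 4 out front; divide by 4, so div: x - 1 = -2.
Step 5. [x - 1 = -2] peel the -1: add 1 from each side ⇒ sub: x = -1.

Answer: x ∈ {-1}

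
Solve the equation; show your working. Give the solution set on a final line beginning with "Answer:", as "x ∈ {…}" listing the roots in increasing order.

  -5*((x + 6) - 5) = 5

Step 1. [-5*((x + 6) - 5) = 5] -5 out front; divide by -5. So div: (x + 6) - 5 = -1.
Step 2. [(x + 6) - 5 = -1] 5 comes off first (add 5), so sub: x + 6 = 4.
Step 3. [x + 6 = 4] subtract 6: x sits inside (… + 6). So sub: x = -2.

Answer: x ∈ {-2}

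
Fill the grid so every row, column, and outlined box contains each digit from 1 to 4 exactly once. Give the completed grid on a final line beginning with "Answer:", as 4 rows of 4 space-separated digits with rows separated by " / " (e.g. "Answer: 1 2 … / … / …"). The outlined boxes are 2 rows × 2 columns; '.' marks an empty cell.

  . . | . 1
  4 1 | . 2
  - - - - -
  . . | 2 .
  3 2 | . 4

Step 1. [r2c3∈{3}] r2c3's peers cover all but 3 ⇒ r2c3=3.
Step 2. [r3c4∈{3}] r3c4's peers cover all but 3. So r3c4=3.
Step 3. [r4c3∈{1}] r4c3 is down to just 1, so r4c3=1.
Step 4. [r3c1∈{1}] only 1 remains possible at r3c1 ⇒ r3c1=1.
Step 5. [r1c1∈{2}] only 2 remains possible at r1c1 ⇒ r1c1=2.
Step 6. [r1c2∈{3}] r1c2's peers cover all but 3, so r1c2=3.
Step 7. [r1c3∈{4}] nothing but 4 survives at r1c3 ⇒ r1c3=4.
Step 8. [r3c2∈{4}] r3c2 is down to just 4, so r3c2=4.

Answer: 2 3 4 1 / 4 1 3 2 / 1 4 2 3 / 3 2 1 4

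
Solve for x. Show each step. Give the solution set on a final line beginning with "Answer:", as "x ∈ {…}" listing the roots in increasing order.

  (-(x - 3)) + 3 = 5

Step 1. [(-(x - 3)) + 3 = 5] +3 is outermost — subtract 3 both sides. So sub: -(x - 3) = 2.
Step 2. [-(x - 3) = 2] LHS negated; negate both sides, so neg: x - 3 = -2.
Step 3. [x - 3 = -2] the outer -3 inverts by adding 3, so sub: x = 1.

Answer: x ∈ {1}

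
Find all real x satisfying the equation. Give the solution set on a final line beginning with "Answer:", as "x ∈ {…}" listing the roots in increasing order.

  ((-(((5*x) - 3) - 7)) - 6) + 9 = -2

Step 1. [((-(((5*x) - 3) - 7)) - 6) + 9 = -2] subtract 9: x sits inside (… + 9). So sub: (-(((5*x) - 3) - 7)) - 6 = -11.
Step 2. [(-(((5*x) - 3) - 7)) - 6 = -11] peel the -6: add 6 from each side, so sub: -(((5*x) - 3) - 7) = -5.
Step 3. [-(((5*x) - 3) - 7) = -5] leading − — multiply by −1. So neg: ((5*x) - 3) - 7 = 5.
Step 4. [((5*x) - 3) - 7 = 5] add 7: x sits inside (… - 7). So sub: (5*x) - 3 = 12.
Step 5. [(5*x) - 3 = 12] add 3: x sits inside (… - 3), so sub: 5*x = 15.
Step 6. [5*x = 15] 5 out front; divide by 5 ⇒ div: x = 3.

Answer: x ∈ {3}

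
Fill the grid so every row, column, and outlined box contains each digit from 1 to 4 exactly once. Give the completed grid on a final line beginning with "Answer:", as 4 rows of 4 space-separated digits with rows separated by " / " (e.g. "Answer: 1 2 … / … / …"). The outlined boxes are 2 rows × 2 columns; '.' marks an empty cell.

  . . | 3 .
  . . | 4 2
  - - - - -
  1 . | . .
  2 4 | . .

Step 1. [r4c4∈{1,3}] r4c4 is the only open cell in row 4 admitting 3. So r4c4=3.
Step 2. [r2c2∈{1,3}] 1 has one home in row 2: r2c2. So r2c2=1.
Step 3. [r1c1∈{4}] only 4 remains possible at r1c1 ⇒ r1c1=4.
Step 4. [r4c3∈{1}] r4c3's peers cover all but 1, so r4c3=1.
Step 5. [r1c4∈{1}] r1c4 has the single candidate 1. So r1c4=1.
Step 6. [r3c3∈{2}] r3c3's peers cover all but 2. So r3c3=2.
Step 7. [r1c2∈{2}] r1c2 has the single candidate 2. So r1c2=2.
Step 8. [r2c1∈{3}] nothing but 3 survives at r2c1, so r2c1=3.
Step 9. [r3c2∈{3}] nothing but 3 survives at r3c2. So r3c2=3.
Step 10. [r3c4∈{4}] only 4 remains possible at r3c4, so r3c4=4.

Answer: 4 2 3 1 / 3 1 4 2 / 1 3 2 4 / 2 4 1 3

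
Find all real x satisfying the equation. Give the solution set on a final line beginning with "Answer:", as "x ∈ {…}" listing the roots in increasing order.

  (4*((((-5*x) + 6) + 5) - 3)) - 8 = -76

Step 1. [(4*((((-5*x) + 6) + 5) - 3)) - 8 = -76] peel the -8: add 8 from each side. So sub: 4*((((-5*x) + 6) + 5) - 3) = -68.
Step 2. [4*((((-5*x) + 6) + 5) - 3) = -68] LHS = 4·(…); ÷4 both sides, so div: (((-5*x) + 6) + 5) - 3 = -17.
Step 3. [(((-5*x) + 6) + 5) - 3 = -17] the outer -3 inverts by adding 3. So sub: ((-5*x) + 6) + 5 = -14.
Step 4. [((-5*x) + 6) + 5 = -14] subtract 5: x sits inside (… + 5), so sub: (-5*x) + 6 = -19.
Step 5. [(-5*x) + 6 = -19] 6 comes off first (subtract 6). So sub: -5*x = -25.
Step 6. [-5*x = -25] LHS = -5·(…); ÷-5 both sides. So div: x = 5.

Answer: x ∈ {5}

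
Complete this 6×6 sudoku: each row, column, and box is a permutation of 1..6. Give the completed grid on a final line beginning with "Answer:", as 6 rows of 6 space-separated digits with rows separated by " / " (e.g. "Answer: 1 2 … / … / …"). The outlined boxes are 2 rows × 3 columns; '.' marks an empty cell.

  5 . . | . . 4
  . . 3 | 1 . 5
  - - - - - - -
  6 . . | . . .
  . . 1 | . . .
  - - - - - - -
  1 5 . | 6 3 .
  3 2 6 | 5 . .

Step 1. [r4c5∈{2,4,5,6}] r4c5 is the only open cell in row 4 admitting 5 ⇒ r4c5=5.
Step 2. [r1c3∈{2}] r1c3 has the single candidate 2 ⇒ r1c3=2.
Step 3. [r4c1∈{2,4}] in col 1, 2 fits only at r4c1, so r4c1=2.
Step 4. [r3c4∈{2,3,4}] 2 has one home in col 4: r3c4, so r3c4=2.
Step 5. [r4c4∈{3,4}] r4c4 is the only open cell in col 4 admitting 4. So r4c4=4.
Step 6. [r3c5∈{1}] nothing but 1 survives at r3c5, so r3c5=1.
Step 7. [r4c2∈{3}] r4c2 has the single candidate 3 ⇒ r4c2=3.
Step 8. [r1c5∈{6}] r1c5's peers cover all but 6, so r1c5=6.
Step 9. [r3c2∈{4}] r3c2 is down to just 4 ⇒ r3c2=4.
Step 10. [r6c6∈{1}] only 1 remains possible at r6c6 ⇒ r6c6=1.
Step 11. [r1c2∈{1}] only 1 remains possible at r1c2, so r1c2=1.
Step 12. [r6c5∈{4}] r6c5 is down to just 4, so r6c5=4.
Step 13. [r2c5∈{2}] r2c5's peers cover all but 2, so r2c5=2.
Step 14. [r1c4∈{3}] r1c4 is down to just 3 ⇒ r1c4=3.
Step 15. [r2c1∈{4}] r2c1 is down to just 4. So r2c1=4.
Step 16. [r5c3∈{4}] r5c3 is down to just 4, so r5c3=4.
Step 17. [r2c2∈{6}] r2c2's peers cover all but 6, so r2c2=6.
Step 18. [r4c6∈{6}] nothing but 6 survives at r4c6. So r4c6=6.
Step 19. [r5c6∈{2}] r5c6's peers cover all but 2, so r5c6=2.
Step 20. [r3c6∈{3}] r3c6 has the single candidate 3. So r3c6=3.
Step 21. [r3c3∈{5}] nothing but 5 survives at r3c3 ⇒ r3c3=5.

Answer: 5 1 2 3 6 4 / 4 6 3 1 2 5 / 6 4 5 2 1 3 / 2 3 1 4 5 6 / 1 5 4 6 3 2 / 3 2 6 5 4 1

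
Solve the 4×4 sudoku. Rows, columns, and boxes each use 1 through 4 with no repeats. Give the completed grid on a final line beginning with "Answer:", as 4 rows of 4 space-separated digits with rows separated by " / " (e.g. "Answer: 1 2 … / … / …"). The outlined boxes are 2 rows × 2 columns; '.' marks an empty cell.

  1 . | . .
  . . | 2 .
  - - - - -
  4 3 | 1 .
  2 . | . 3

Step 1. [r1c4∈{4}] r1c4 is down to just 4. So r1c4=4.
Step 2. [r1c3∈{3}] r1c3 is down to just 3, so r1c3=3.
Step 3. [r2c1∈{3}] nothing but 3 survives at r2c1 ⇒ r2c1=3.
Step 4. [r2c2∈{4}] r2c2 is down to just 4, so r2c2=4.
Step 5. [r3c4∈{2}] only 2 remains possible at r3c4 ⇒ r3c4=2.
Step 6. [r4c2∈{1}] nothing but 1 survives at r4c2. So r4c2=1.
Step 7. [r4c3∈{4}] r4c3 has the single candidate 4 ⇒ r4c3=4.
Step 8. [r2c4∈{1}] nothing but 1 survives at r2c4 ⇒ r2c4=1.
Step 9. [r1c2∈{2}] only 2 remains possible at r1c2, so r1c2=2.

Answer: 1 2 3 4 / 3 4 2 1 / 4 3 1 2 / 2 1 4 3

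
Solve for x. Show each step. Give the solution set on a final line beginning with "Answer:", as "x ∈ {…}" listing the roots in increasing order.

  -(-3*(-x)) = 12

Step 1. [-(-3*(-x)) = 12] flip signs both sides ⇒ neg: -3*(-x) = -12.
Step 2. [-3*(-x) = -12] divide by the outer -3, so div: -x = 4.
Step 3. [-x = 4] leading − — multiply by −1, so neg: x = -4.

Answer: x ∈ {-4}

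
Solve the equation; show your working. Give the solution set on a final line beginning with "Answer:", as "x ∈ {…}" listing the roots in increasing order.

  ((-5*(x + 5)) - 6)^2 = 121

Step 1. [((-5*(x + 5)) - 6)^2 = 121] LHS squared, RHS 121 ≥ 0: apply √ (±) ⇒ sqrt: (-5*(x + 5)) - 6 = 11 or -11.
Step 2. [(-5*(x + 5)) - 6 = 11 or -11] peel the -6: add 6 from each side, so sub: -5*(x + 5) = 17 or -5.
Step 3. [-5*(x + 5) = 17 or -5] divide by the outer -5 ⇒ div: x + 5 = -17/5 or 1.
Step 4. [x + 5 = -17/5 or 1] subtract 5: x sits inside (… + 5). So sub: x = -42/5 or -4.

Answer: x ∈ {-42/5, -4}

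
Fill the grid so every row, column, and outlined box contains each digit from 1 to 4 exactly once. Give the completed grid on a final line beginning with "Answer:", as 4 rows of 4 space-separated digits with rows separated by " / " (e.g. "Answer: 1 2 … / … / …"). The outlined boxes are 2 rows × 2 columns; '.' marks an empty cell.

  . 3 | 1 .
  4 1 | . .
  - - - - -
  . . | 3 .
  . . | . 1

Step 1. [r2c3∈{2}] r2c3 is down to just 2. So r2c3=2.
Step 2. [r3c4∈{2,4}] 2 has one home in col 4: r3c4 ⇒ r3c4=2.
Step 3. [r4c2∈{2,4}] 2 has one home in col 2: r4c2, so r4c2=2.
Step 4. [r4c3∈{4}] nothing but 4 survives at r4c3 ⇒ r4c3=4.
Step 5. [r3c2∈{4}] r3c2 has the single candidate 4, so r3c2=4.
Step 6. [r2c4∈{3}] only 3 remains possible at r2c4. So r2c4=3.
Step 7. [r4c1∈{3}] r4c1's peers cover all but 3. So r4c1=3.
Step 8. [r1c4∈{4}] nothing but 4 survives at r1c4, so r1c4=4.
Step 9. [r3c1∈{1}] r3c1 is down to just 1. So r3c1=1.
Step 10. [r1c1∈{2}] nothing but 2 survives at r1c1. So r1c1=2.

Answer: 2 3 1 4 / 4 1 2 3 / 1 4 3 2 / 3 2 4 1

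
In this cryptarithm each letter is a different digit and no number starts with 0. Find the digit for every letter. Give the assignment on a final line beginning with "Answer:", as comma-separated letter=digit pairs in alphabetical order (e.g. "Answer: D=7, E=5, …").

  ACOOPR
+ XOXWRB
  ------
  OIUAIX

Step 1. [col 1: R + B ≡ X (mod 10)] several values work for B in column 1 (R + B ≡ X (mod 10), carry-in 0); try B=2. So B=2.
Step 2. [col 1: R + B ≡ X (mod 10)] several values work for X in column 1 (R + B ≡ X (mod 10), carry-in 0); try X=7 ⇒ X=7.
Step 3. [col 1: R + B ≡ X (mod 10)] column 1: given B=2, X=7, carry-in 0, and digits 2,7 already taken and all letters distinct, R+B≡X (mod 10) forces R=5 ⇒ R=5.
Step 4. [col 2: P + R ≡ I (mod 10)] no forcing yet in column 2 (carry-in 0); P=4 is free and consistent — try it, so P=4.
Step 5. [col 2: P + R ≡ I (mod 10)] column 2 reads P+R+carry(0)=I with P=4, R=5; with digits 2,4,5,7 already taken and all letters distinct, the only value for I is 9 ⇒ I=9.
Step 6. [col 3: O + W ≡ A (mod 10)] from column 3 (nothing yet, carry-in 0, digits 2,4,5,7,9 already taken and all letters distinct): A must equal 1, so A=1.
Step 7. [col 3: O + W ≡ A (mod 10)] O=8 is one option consistent with column 3 (O + W ≡ A (mod 10), carry-in 0) — take it ⇒ O=8.
Step 8. [col 3: O + W ≡ A (mod 10)] column 3: given O=8, A=1, carry-in 0, and digits 1,2,4,5,7,8,9 already taken and all letters distinct, O+W≡A (mod 10) forces W=3, so W=3.
Step 9. [col 4: O + X ≡ U (mod 10)] column 4 reads O+X+carry(1)=U with O=8, X=7; with digits 1,2,3,4,5,7,8,9 already taken and all letters distinct, the only value for U is 6. So U=6.
Step 10. [col 5: C + O ≡ I (mod 10)] from column 5 (O=8, I=9, carry-in 1, digits 1,2,3,4,5,6,7,8,9 already taken and all letters distinct): C must equal 0. So C=0.

Answer: A=1, B=2, C=0, I=9, O=8, P=4, R=5, U=6, W=3, X=7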